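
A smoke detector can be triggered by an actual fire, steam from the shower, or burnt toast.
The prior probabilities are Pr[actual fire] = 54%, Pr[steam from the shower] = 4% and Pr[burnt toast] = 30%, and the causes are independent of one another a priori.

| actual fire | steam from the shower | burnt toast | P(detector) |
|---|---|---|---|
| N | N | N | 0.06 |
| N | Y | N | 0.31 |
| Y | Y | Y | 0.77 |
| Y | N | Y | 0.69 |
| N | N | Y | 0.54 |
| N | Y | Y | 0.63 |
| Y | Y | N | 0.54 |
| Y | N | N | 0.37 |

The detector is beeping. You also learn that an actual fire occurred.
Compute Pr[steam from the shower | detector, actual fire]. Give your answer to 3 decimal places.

P(detector | actual fire) = 0.37×0.96×0.7 + 0.69×0.96×0.3 + 0.54×0.04×0.7 + 0.77×0.04×0.3 = 0.248640 + 0.198720 + 0.015120 + 0.009240 = 0.471720
Of this, 0.024360 comes from 0.015120 + 0.009240 (the steam from the shower=true cases).
Hence the posterior is 0.024360/0.471720 ≈ 0.052.

Pr[steam from the shower | detector, actual fire] ≈ 0.052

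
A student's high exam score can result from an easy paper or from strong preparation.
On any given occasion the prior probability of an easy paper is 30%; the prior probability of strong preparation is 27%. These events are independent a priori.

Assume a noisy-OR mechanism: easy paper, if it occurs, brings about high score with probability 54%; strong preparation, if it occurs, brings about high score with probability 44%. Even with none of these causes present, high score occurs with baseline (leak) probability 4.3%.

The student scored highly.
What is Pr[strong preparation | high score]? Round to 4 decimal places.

Under noisy-OR, P(high score | causes) = 1 − (1−0.043)·∏(1−qᵢ) over the active causes.
P(high score) = 0.043×0.7×0.73 + 0.46408×0.7×0.27 + 0.55978×0.3×0.73 + 0.753477×0.3×0.27 = 0.021973 + 0.087711 + 0.122592 + 0.061032 = 0.293308
Of this, 0.148743 comes from 0.087711 + 0.061032 (the strong preparation=true cases).
So P(strong preparation | high score) = 0.148743/0.293308 ≈ 0.5071.

Pr[strong preparation | high score] ≈ 0.5071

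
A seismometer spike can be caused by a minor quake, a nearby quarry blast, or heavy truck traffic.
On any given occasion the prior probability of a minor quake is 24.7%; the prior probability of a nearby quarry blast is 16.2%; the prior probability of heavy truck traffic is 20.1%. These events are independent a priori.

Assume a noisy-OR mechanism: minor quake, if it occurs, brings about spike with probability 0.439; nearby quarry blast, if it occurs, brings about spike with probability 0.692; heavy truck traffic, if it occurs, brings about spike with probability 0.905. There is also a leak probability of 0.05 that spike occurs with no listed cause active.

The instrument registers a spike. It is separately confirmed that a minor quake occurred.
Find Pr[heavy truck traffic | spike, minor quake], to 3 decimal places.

Pr[heavy truck traffic | spike, minor quake] ≈ 0.313

Under noisy-OR, P(spike | causes) = 1 − (1−0.05)·∏(1−qᵢ) over the active causes.
Weight on heavy truck traffic=true, given the evidence: 0.159910 + 0.032054 = 0.191964
Denominator P(spike | minor quake): 0.46705*0.838*0.799 + 0.94937*0.838*0.201 + 0.835851*0.162*0.799 + 0.984406*0.162*0.201 = 0.612874
Posterior = 0.191964 / 0.612874 ≈ 0.313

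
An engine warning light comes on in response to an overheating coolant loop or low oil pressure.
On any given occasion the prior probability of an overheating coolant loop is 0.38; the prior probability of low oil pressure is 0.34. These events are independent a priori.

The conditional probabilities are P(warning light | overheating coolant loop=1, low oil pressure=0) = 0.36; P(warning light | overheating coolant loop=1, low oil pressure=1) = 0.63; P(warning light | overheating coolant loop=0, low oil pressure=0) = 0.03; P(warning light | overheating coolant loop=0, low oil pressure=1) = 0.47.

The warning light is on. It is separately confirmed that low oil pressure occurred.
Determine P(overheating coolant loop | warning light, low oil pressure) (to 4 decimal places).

P(overheating coolant loop | warning light, low oil pressure) ≈ 0.4510

Numerator (weight on configurations with overheating coolant loop): 0.63×0.38 = 0.239400
The normalizing constant is 0.47×0.62 + 0.63×0.38 = 0.530800
Posterior = 0.239400 / 0.530800 ≈ 0.4510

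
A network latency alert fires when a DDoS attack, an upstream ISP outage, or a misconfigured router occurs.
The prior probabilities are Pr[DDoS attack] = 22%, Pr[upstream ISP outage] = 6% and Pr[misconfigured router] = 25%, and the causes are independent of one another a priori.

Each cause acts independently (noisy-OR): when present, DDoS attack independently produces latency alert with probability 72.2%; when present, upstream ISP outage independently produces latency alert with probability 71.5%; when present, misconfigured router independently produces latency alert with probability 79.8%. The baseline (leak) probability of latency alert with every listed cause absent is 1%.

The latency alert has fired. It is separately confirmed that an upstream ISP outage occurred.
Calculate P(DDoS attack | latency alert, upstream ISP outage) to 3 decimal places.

P(DDoS attack | latency alert, upstream ISP outage) ≈ 0.255

Under noisy-OR, P(latency alert | causes) = 1 − (1−0.01)·∏(1−qᵢ) over the active causes.
Numerator (weight on configurations with DDoS attack): 0.152058 + 0.054129 = 0.206187
Normalizer over all consistent configurations: 0.71785*0.78*0.75 + 0.943006*0.78*0.25 + 0.921562*0.22*0.75 + 0.984156*0.22*0.25 = 0.810015
P(DDoS attack | latency alert, upstream ISP outage) = 0.206187/0.810015 ≈ 0.255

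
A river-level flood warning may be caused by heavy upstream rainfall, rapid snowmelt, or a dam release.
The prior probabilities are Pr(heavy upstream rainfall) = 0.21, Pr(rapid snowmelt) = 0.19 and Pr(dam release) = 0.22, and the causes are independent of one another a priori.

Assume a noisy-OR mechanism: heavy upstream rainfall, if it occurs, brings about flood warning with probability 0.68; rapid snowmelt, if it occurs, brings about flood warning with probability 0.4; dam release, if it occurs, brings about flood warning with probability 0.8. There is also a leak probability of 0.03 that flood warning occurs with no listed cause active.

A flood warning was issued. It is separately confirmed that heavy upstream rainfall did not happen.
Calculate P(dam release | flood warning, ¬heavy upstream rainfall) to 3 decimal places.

P(dam release | flood warning, ¬heavy upstream rainfall) ≈ 0.691

Under noisy-OR, P(flood warning | causes) = 1 − (1−0.03)·∏(1−qᵢ) over the active causes.
Weight on dam release=true, given the evidence: 0.143629 + 0.036934 = 0.180563
Normalizer over all consistent configurations: 0.03×0.81×0.78 + 0.806×0.81×0.22 + 0.418×0.19×0.78 + 0.8836×0.19×0.22 = 0.261465
Posterior = 0.180563 / 0.261465 ≈ 0.691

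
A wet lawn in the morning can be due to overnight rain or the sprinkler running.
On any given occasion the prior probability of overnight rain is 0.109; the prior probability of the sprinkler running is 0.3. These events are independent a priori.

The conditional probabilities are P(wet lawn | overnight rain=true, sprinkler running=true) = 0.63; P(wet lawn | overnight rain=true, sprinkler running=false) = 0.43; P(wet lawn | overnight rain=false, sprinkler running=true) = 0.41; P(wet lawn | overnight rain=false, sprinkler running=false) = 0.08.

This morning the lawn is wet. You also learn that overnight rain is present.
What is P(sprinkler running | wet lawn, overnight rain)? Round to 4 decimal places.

Numerator (weight on configurations with sprinkler running): 0.63*0.3 = 0.189000
Denominator P(wet lawn | overnight rain): 0.43*0.7 + 0.63*0.3 = 0.490000
P(sprinkler running | wet lawn, overnight rain) = 0.189000/0.490000 ≈ 0.3857

P(sprinkler running | wet lawn, overnight rain) ≈ 0.3857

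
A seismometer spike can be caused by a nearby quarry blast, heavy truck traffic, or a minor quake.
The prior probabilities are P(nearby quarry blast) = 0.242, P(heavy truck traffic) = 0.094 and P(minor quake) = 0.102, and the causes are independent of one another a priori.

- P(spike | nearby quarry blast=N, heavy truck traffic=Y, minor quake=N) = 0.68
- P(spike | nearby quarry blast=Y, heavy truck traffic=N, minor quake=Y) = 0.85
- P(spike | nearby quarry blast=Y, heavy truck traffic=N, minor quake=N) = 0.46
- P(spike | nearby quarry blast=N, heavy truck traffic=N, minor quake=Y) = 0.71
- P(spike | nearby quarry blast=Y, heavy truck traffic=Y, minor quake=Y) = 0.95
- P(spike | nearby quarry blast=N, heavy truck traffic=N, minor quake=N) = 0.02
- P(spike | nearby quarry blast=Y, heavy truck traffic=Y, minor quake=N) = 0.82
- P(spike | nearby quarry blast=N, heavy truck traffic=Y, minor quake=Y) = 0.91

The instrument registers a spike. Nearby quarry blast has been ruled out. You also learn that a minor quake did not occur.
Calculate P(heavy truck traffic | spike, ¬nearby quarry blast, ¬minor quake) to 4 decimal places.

P(spike | ¬nearby quarry blast, ¬minor quake) = 0.02·0.906 + 0.68·0.094 = 0.018120 + 0.063920 = 0.082040
Of this, 0.063920 comes from 0.68·0.094 (the heavy truck traffic=true cases).
P(heavy truck traffic | spike, ¬nearby quarry blast, ¬minor quake) = 0.063920 / 0.082040 ≈ 0.7791

P(heavy truck traffic | spike, ¬nearby quarry blast, ¬minor quake) ≈ 0.7791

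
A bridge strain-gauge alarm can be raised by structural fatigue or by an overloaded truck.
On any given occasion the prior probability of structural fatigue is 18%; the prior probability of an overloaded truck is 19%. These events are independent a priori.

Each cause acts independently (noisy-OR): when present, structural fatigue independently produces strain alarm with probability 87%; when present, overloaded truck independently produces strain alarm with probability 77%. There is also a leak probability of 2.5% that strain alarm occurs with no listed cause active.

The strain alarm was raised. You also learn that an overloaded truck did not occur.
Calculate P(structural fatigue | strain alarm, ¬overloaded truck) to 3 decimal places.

Under noisy-OR, P(strain alarm | causes) = 1 − (1−0.025)·∏(1−qᵢ) over the active causes.
Enumerate both values of structural fatigue and weight by the priors:
  P(strain alarm | ¬overloaded truck) = 0.025×0.82 + 0.87325×0.18
        = 0.020500 + 0.157185 = 0.177685
The terms with structural fatigue present sum to 0.157185, so
  P(structural fatigue | strain alarm, ¬overloaded truck) = 0.157185 / 0.177685 ≈ 0.885

P(structural fatigue | strain alarm, ¬overloaded truck) ≈ 0.885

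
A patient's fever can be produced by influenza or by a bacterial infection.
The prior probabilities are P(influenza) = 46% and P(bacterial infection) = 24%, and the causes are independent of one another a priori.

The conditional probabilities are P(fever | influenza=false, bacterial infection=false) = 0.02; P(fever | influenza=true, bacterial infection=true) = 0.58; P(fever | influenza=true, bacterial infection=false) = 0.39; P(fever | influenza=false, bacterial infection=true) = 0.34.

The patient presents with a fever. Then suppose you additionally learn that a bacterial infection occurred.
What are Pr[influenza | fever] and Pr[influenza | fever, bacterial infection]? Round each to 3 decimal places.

For the numerator, keep only influenza=true terms: 0.136344 + 0.064032 = 0.200376
Denominator P(fever): 0.02*0.54*0.76 + 0.34*0.54*0.24 + 0.39*0.46*0.76 + 0.58*0.46*0.24 = 0.252648
Posterior = 0.200376 / 0.252648 ≈ 0.793

Now condition on the additional information:
Weight on influenza=true, given the evidence: 0.58*0.46 = 0.266800
The normalizing constant is 0.34*0.54 + 0.58*0.46 = 0.450400
P(influenza | fever, bacterial infection) = 0.266800/0.450400 ≈ 0.592
This is intercausal reasoning (explaining away): once bacterial infection accounts for the fever, influenza becomes less likely.

Pr[influenza | fever] ≈ 0.793; Pr[influenza | fever, bacterial infection] ≈ 0.592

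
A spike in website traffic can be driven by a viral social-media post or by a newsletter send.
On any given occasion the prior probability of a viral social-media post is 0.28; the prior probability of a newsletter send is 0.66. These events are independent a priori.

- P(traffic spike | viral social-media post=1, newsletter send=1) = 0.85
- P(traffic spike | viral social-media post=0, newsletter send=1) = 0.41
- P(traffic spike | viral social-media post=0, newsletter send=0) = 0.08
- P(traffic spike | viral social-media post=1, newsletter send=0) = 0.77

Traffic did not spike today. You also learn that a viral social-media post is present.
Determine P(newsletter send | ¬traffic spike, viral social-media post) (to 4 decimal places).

P(¬traffic spike | viral social-media post) = 0.23×0.34 + 0.15×0.66 = 0.078200 + 0.099000 = 0.177200
Of this, 0.099000 comes from 0.15×0.66 (the newsletter send=true cases).
So P(newsletter send | ¬traffic spike, viral social-media post) = 0.099000/0.177200 ≈ 0.5587.

P(newsletter send | ¬traffic spike, viral social-media post) ≈ 0.5587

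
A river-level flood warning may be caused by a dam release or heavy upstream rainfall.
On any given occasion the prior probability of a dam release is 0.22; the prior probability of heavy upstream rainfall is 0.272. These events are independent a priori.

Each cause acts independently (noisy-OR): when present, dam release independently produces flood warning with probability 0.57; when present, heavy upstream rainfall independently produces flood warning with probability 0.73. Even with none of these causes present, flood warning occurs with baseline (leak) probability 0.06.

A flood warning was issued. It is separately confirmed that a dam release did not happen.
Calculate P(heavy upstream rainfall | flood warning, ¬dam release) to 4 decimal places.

Under noisy-OR, P(flood warning | causes) = 1 − (1−0.06)·∏(1−qᵢ) over the active causes.
Sum P(flood warning|·) weighted by the priors over both values of heavy upstream rainfall:
  P(flood warning | ¬dam release) = 0.06·0.728 + 0.7462·0.272
        = 0.043680 + 0.202966 = 0.246646
Configurations with heavy upstream rainfall contribute 0.202966, so
  P(heavy upstream rainfall | flood warning, ¬dam release) = 0.202966 / 0.246646 ≈ 0.8229

P(heavy upstream rainfall | flood warning, ¬dam release) ≈ 0.8229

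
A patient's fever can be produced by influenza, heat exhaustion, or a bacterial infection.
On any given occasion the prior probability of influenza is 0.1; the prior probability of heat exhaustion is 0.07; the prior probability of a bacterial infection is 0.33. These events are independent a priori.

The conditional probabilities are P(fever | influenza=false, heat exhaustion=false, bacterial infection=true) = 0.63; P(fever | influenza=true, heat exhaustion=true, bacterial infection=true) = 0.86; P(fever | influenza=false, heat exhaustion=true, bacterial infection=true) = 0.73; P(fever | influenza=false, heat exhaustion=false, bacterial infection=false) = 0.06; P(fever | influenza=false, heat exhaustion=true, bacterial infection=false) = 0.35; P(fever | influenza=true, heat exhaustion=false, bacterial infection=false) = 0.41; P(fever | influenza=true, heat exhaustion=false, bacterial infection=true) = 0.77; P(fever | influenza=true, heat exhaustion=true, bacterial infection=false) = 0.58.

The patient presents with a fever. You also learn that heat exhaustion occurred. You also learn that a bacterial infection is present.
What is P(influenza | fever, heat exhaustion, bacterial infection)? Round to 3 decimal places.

P(influenza | fever, heat exhaustion, bacterial infection) ≈ 0.116

Enumerate both values of influenza and weight by the priors:
  P(fever | heat exhaustion, bacterial infection) = 0.73·0.9 + 0.86·0.1
        = 0.657000 + 0.086000 = 0.743000
The terms with influenza present sum to 0.086000, so
  P(influenza | fever, heat exhaustion, bacterial infection) = 0.086000 / 0.743000 ≈ 0.116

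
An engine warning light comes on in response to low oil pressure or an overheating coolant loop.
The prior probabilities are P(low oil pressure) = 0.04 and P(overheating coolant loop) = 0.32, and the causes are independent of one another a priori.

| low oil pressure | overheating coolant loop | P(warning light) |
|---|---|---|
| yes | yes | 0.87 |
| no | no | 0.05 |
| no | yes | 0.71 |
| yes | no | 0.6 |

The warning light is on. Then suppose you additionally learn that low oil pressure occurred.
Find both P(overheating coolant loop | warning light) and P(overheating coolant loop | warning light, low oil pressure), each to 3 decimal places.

P(overheating coolant loop | warning light) ≈ 0.824; P(overheating coolant loop | warning light, low oil pressure) ≈ 0.406

P(warning light) = 0.05·0.96·0.68 + 0.71·0.96·0.32 + 0.6·0.04·0.68 + 0.87·0.04·0.32 = 0.032640 + 0.218112 + 0.016320 + 0.011136 = 0.278208
Restricting to configurations with overheating coolant loop present: 0.218112 + 0.011136 = 0.229248.
P(overheating coolant loop | warning light) = 0.229248 / 0.278208 ≈ 0.824

Now condition on the additional information:
Enumerate both values of overheating coolant loop and weight by the priors:
  P(warning light | low oil pressure) = 0.6×0.68 + 0.87×0.32
        = 0.408000 + 0.278400 = 0.686400
The terms with overheating coolant loop present sum to 0.278400, so
  P(overheating coolant loop | warning light, low oil pressure) = 0.278400 / 0.686400 ≈ 0.406
The drop from 0.824 to 0.406 is the explaining-away (discounting) effect.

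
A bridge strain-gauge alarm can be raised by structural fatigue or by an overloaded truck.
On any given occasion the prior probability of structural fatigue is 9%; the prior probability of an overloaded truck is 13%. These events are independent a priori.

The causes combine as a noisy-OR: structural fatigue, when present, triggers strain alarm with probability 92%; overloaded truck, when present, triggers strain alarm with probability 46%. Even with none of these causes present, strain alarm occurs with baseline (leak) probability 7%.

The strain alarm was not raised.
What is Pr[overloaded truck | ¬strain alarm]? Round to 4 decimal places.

Under noisy-OR, P(strain alarm | causes) = 1 − (1−0.07)·∏(1−qᵢ) over the active causes.
Weight on overloaded truck=true, given the evidence: 0.059410 + 0.000470 = 0.059880
Denominator P(¬strain alarm): 0.93·0.91·0.87 + 0.5022·0.91·0.13 + 0.0744·0.09·0.87 + 0.040176·0.09·0.13 = 0.801987
Posterior = 0.059880 / 0.801987 ≈ 0.0747

Pr[overloaded truck | ¬strain alarm] ≈ 0.0747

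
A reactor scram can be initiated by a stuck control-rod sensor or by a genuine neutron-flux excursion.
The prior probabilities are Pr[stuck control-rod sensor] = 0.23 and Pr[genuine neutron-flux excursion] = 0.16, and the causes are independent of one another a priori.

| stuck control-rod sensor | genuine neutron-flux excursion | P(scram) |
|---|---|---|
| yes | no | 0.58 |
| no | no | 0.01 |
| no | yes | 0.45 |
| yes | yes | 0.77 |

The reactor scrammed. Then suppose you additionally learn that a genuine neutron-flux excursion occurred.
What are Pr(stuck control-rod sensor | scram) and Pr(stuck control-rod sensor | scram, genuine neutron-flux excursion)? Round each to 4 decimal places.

Enumerate the 4 (stuck control-rod sensor, genuine neutron-flux excursion) configurations and weight by the priors:
  P(scram) = 0.01*0.77*0.84 + 0.45*0.77*0.16 + 0.58*0.23*0.84 + 0.77*0.23*0.16
        = 0.006468 + 0.055440 + 0.112056 + 0.028336 = 0.202300
The terms with stuck control-rod sensor present sum to 0.140392, so
  P(stuck control-rod sensor | scram) = 0.140392 / 0.202300 ≈ 0.6940

Now condition on the additional information:
P(scram | genuine neutron-flux excursion) = 0.45×0.77 + 0.77×0.23 = 0.346500 + 0.177100 = 0.523600
Of this, 0.177100 comes from 0.77×0.23 (the stuck control-rod sensor=true cases).
So P(stuck control-rod sensor | scram, genuine neutron-flux excursion) = 0.177100/0.523600 ≈ 0.3382.

Pr(stuck control-rod sensor | scram) ≈ 0.6940; Pr(stuck control-rod sensor | scram, genuine neutron-flux excursion) ≈ 0.3382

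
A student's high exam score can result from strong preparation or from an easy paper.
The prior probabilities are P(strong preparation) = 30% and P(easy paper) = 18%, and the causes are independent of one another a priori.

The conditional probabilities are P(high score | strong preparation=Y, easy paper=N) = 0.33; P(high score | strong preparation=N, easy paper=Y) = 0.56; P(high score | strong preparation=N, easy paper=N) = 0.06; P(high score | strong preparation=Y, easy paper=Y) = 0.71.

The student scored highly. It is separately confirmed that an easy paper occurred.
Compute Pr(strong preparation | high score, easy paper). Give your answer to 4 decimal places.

By total probability over both values of strong preparation:
  P(high score | easy paper) = 0.56*0.7 + 0.71*0.3
        = 0.392000 + 0.213000 = 0.605000
The terms with strong preparation present sum to 0.213000, so
  P(strong preparation | high score, easy paper) = 0.213000 / 0.605000 ≈ 0.3521

Pr(strong preparation | high score, easy paper) ≈ 0.3521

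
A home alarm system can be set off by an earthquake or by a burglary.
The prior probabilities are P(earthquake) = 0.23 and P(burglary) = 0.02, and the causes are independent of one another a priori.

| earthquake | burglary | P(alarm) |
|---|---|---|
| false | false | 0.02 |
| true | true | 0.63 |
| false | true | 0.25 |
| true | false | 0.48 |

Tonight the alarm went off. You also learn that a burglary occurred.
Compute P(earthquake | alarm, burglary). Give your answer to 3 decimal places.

For the numerator, keep only earthquake=true terms: 0.63×0.23 = 0.144900
Normalizer over all consistent configurations: 0.25×0.77 + 0.63×0.23 = 0.337400
P(earthquake | alarm, burglary) = 0.144900/0.337400 ≈ 0.429

P(earthquake | alarm, burglary) ≈ 0.429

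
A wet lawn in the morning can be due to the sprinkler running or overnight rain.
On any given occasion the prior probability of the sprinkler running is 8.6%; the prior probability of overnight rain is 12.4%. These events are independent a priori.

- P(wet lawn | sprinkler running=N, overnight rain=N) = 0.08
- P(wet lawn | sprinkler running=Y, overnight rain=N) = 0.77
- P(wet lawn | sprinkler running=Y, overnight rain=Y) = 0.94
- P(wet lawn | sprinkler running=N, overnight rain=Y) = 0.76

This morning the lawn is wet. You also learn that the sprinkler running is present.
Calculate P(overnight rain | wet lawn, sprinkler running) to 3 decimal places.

P(overnight rain | wet lawn, sprinkler running) ≈ 0.147

Weight on overnight rain=true, given the evidence: 0.94·0.124 = 0.116560
Denominator P(wet lawn | sprinkler running): 0.77·0.876 + 0.94·0.124 = 0.791080
P(overnight rain | wet lawn, sprinkler running) = 0.116560/0.791080 ≈ 0.147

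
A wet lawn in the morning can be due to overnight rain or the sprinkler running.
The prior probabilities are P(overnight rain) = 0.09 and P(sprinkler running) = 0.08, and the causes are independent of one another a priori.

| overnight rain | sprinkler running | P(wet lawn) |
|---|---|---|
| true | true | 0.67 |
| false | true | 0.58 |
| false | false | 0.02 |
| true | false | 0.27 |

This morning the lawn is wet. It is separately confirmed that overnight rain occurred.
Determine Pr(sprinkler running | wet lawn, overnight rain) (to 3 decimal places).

P(wet lawn | overnight rain) = 0.27·0.92 + 0.67·0.08 = 0.248400 + 0.053600 = 0.302000
Of this, 0.053600 comes from 0.67·0.08 (the sprinkler running=true cases).
Hence the posterior is 0.053600/0.302000 ≈ 0.177.

Pr(sprinkler running | wet lawn, overnight rain) ≈ 0.177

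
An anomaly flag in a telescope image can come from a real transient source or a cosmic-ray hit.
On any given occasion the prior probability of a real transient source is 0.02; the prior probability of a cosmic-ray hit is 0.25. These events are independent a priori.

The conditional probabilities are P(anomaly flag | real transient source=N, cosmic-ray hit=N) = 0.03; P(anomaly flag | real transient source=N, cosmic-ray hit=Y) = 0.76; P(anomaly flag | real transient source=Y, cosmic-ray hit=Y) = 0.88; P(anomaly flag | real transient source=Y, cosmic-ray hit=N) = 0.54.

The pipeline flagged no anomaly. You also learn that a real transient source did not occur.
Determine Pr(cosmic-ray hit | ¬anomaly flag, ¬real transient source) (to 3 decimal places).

Numerator (weight on configurations with cosmic-ray hit): 0.24*0.25 = 0.060000
The normalizing constant is 0.97*0.75 + 0.24*0.25 = 0.787500
Posterior = 0.060000 / 0.787500 ≈ 0.076

Pr(cosmic-ray hit | ¬anomaly flag, ¬real transient source) ≈ 0.076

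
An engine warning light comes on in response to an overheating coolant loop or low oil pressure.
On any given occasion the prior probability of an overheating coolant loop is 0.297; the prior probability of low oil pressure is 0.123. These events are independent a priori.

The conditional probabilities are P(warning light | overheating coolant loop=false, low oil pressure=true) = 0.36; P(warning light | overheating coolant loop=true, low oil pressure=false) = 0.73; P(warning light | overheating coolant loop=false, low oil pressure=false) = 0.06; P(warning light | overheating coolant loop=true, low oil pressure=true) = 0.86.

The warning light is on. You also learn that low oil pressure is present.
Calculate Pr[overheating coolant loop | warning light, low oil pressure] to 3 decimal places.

P(warning light | low oil pressure) = 0.36·0.703 + 0.86·0.297 = 0.253080 + 0.255420 = 0.508500
Restricting to configurations with overheating coolant loop present: 0.86·0.297 = 0.255420.
P(overheating coolant loop | warning light, low oil pressure) = 0.255420 / 0.508500 ≈ 0.502

Pr[overheating coolant loop | warning light, low oil pressure] ≈ 0.502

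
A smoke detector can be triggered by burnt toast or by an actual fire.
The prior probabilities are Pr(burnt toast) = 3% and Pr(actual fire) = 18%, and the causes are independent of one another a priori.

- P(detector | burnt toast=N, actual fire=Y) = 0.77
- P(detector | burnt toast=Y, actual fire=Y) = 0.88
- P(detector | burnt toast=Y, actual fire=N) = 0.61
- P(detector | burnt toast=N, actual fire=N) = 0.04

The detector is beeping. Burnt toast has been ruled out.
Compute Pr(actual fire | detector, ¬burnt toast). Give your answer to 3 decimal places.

Pr(actual fire | detector, ¬burnt toast) ≈ 0.809

Sum P(detector|·) weighted by the priors over both values of actual fire:
  P(detector | ¬burnt toast) = 0.04·0.82 + 0.77·0.18
        = 0.032800 + 0.138600 = 0.171400
Keeping only the actual fire-present terms gives 0.138600, so
  P(actual fire | detector, ¬burnt toast) = 0.138600 / 0.171400 ≈ 0.809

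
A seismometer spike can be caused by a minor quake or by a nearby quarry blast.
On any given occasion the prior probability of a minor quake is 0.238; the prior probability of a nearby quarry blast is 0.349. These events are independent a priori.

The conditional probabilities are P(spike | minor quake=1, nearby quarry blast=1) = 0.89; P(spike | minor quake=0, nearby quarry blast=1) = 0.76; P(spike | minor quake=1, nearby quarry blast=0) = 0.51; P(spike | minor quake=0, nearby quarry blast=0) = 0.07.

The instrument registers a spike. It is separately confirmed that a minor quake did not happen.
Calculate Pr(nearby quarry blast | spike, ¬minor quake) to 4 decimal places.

Enumerate both values of nearby quarry blast and weight by the priors:
  P(spike | ¬minor quake) = 0.07×0.651 + 0.76×0.349
        = 0.045570 + 0.265240 = 0.310810
Keeping only the nearby quarry blast-present terms gives 0.265240, so
  P(nearby quarry blast | spike, ¬minor quake) = 0.265240 / 0.310810 ≈ 0.8534

Pr(nearby quarry blast | spike, ¬minor quake) ≈ 0.8534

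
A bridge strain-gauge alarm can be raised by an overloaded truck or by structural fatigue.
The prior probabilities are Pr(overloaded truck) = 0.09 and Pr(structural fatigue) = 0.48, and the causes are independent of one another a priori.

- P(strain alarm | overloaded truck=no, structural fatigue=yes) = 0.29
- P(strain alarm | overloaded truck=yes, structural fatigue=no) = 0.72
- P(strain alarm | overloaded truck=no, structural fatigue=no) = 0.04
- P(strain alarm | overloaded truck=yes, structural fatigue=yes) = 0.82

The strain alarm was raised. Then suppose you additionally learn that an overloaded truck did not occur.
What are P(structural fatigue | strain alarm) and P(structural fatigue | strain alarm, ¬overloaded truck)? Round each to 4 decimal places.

P(structural fatigue | strain alarm) ≈ 0.7549; P(structural fatigue | strain alarm, ¬overloaded truck) ≈ 0.8700

P(strain alarm) = 0.04×0.91×0.52 + 0.29×0.91×0.48 + 0.72×0.09×0.52 + 0.82×0.09×0.48 = 0.018928 + 0.126672 + 0.033696 + 0.035424 = 0.214720
Restricting to configurations with structural fatigue present: 0.126672 + 0.035424 = 0.162096.
So P(structural fatigue | strain alarm) = 0.162096/0.214720 ≈ 0.7549.

Now also conditioning on overloaded truck≠true:
Sum P(strain alarm|·) weighted by the priors over both values of structural fatigue:
  P(strain alarm | ¬overloaded truck) = 0.04×0.52 + 0.29×0.48
        = 0.020800 + 0.139200 = 0.160000
Configurations with structural fatigue contribute 0.139200, so
  P(structural fatigue | strain alarm, ¬overloaded truck) = 0.139200 / 0.160000 ≈ 0.8700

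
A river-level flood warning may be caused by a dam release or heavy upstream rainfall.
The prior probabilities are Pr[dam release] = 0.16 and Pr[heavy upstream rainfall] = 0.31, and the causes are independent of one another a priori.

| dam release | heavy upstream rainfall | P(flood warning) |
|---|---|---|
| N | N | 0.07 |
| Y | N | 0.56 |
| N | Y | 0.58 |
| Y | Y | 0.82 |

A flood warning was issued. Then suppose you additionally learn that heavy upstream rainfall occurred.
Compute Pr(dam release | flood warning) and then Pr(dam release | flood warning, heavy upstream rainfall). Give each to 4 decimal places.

Pr(dam release | flood warning) ≈ 0.3485; Pr(dam release | flood warning, heavy upstream rainfall) ≈ 0.2122

Weight on dam release=true, given the evidence: 0.061824 + 0.040672 = 0.102496
Normalizer over all consistent configurations: 0.07×0.84×0.69 + 0.58×0.84×0.31 + 0.56×0.16×0.69 + 0.82×0.16×0.31 = 0.294100
P(dam release | flood warning) = 0.102496/0.294100 ≈ 0.3485

Now condition on the additional information:
For the numerator, keep only dam release=true terms: 0.82*0.16 = 0.131200
Normalizer over all consistent configurations: 0.58*0.84 + 0.82*0.16 = 0.618400
Posterior = 0.131200 / 0.618400 ≈ 0.2122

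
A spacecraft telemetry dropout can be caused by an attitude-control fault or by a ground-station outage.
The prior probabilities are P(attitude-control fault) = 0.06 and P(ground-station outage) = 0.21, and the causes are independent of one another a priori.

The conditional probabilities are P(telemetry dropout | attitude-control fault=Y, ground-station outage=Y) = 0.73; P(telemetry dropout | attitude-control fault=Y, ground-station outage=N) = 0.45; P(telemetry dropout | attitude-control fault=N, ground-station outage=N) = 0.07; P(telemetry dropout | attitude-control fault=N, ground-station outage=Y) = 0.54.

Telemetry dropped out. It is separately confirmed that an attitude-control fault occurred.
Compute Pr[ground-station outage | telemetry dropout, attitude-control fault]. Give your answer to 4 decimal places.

P(telemetry dropout | attitude-control fault) = 0.45*0.79 + 0.73*0.21 = 0.355500 + 0.153300 = 0.508800
Of this, 0.153300 comes from 0.73*0.21 (the ground-station outage=true cases).
Hence the posterior is 0.153300/0.508800 ≈ 0.3013.

Pr[ground-station outage | telemetry dropout, attitude-control fault] ≈ 0.3013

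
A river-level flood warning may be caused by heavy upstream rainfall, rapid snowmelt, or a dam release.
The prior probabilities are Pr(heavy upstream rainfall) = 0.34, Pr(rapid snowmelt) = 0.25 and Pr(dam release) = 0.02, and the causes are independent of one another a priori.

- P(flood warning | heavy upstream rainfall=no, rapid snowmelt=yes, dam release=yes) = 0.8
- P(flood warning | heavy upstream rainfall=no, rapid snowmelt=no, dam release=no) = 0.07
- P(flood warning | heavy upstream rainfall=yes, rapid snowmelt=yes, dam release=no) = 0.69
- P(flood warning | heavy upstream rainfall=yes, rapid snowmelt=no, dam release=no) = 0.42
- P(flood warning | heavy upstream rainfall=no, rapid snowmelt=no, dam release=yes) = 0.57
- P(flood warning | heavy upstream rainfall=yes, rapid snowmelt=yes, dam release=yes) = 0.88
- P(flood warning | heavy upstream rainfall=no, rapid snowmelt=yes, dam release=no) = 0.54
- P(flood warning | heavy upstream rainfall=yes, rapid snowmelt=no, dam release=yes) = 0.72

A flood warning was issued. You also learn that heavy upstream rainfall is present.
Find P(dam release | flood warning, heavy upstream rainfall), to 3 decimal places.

P(dam release | flood warning, heavy upstream rainfall) ≈ 0.031

Sum P(flood warning|·) weighted by the priors over the 4 (rapid snowmelt, dam release) configurations:
  P(flood warning | heavy upstream rainfall) = 0.42*0.75*0.98 + 0.72*0.75*0.02 + 0.69*0.25*0.98 + 0.88*0.25*0.02
        = 0.308700 + 0.010800 + 0.169050 + 0.004400 = 0.492950
The terms with dam release present sum to 0.015200, so
  P(dam release | flood warning, heavy upstream rainfall) = 0.015200 / 0.492950 ≈ 0.031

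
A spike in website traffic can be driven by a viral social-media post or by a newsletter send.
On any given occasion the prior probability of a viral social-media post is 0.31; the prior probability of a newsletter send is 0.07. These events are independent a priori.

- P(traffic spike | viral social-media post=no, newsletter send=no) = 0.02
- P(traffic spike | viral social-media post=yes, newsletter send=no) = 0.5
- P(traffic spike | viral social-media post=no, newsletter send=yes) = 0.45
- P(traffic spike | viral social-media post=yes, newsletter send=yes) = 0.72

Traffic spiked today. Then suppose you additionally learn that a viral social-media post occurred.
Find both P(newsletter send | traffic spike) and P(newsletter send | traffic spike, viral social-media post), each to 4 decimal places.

For the numerator, keep only newsletter send=true terms: 0.021735 + 0.015624 = 0.037359
The normalizing constant is 0.02·0.69·0.93 + 0.45·0.69·0.07 + 0.5·0.31·0.93 + 0.72·0.31·0.07 = 0.194343
P(newsletter send | traffic spike) = 0.037359/0.194343 ≈ 0.1922

Now condition on the additional information:
P(traffic spike | viral social-media post) = 0.5*0.93 + 0.72*0.07 = 0.465000 + 0.050400 = 0.515400
The newsletter send-present share is 0.72*0.07 = 0.050400.
Hence the posterior is 0.050400/0.515400 ≈ 0.0978.

P(newsletter send | traffic spike) ≈ 0.1922; P(newsletter send | traffic spike, viral social-media post) ≈ 0.0978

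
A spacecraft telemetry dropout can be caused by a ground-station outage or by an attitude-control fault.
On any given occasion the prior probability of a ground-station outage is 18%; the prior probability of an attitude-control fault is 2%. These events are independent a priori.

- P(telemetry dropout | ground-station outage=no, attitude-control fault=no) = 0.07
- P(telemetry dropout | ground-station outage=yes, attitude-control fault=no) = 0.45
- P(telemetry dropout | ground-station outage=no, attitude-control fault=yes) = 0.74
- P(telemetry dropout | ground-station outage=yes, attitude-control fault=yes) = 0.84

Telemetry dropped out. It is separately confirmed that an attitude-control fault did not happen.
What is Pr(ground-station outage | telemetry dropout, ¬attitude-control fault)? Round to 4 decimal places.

Pr(ground-station outage | telemetry dropout, ¬attitude-control fault) ≈ 0.5853

Enumerate both values of ground-station outage and weight by the priors:
  P(telemetry dropout | ¬attitude-control fault) = 0.07×0.82 + 0.45×0.18
        = 0.057400 + 0.081000 = 0.138400
The terms with ground-station outage present sum to 0.081000, so
  P(ground-station outage | telemetry dropout, ¬attitude-control fault) = 0.081000 / 0.138400 ≈ 0.5853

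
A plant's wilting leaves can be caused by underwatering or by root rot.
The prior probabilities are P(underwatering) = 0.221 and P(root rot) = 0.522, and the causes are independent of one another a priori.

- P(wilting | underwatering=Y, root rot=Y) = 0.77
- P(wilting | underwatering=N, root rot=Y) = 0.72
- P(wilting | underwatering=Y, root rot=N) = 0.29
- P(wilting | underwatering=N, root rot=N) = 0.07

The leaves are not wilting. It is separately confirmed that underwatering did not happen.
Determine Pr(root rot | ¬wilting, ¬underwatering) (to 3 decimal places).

Pr(root rot | ¬wilting, ¬underwatering) ≈ 0.247

Weight on root rot=true, given the evidence: 0.28×0.522 = 0.146160
Normalizer over all consistent configurations: 0.93×0.478 + 0.28×0.522 = 0.590700
P(root rot | ¬wilting, ¬underwatering) = 0.146160/0.590700 ≈ 0.247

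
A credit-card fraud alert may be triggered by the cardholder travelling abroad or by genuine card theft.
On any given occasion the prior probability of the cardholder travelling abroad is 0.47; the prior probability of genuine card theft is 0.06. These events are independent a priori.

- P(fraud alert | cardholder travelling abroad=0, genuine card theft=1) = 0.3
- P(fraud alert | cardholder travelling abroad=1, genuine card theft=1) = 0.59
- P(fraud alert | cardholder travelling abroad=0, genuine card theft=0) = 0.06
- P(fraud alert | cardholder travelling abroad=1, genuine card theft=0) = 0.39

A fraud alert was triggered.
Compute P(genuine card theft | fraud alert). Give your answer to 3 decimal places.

P(fraud alert) = 0.06*0.53*0.94 + 0.3*0.53*0.06 + 0.39*0.47*0.94 + 0.59*0.47*0.06 = 0.029892 + 0.009540 + 0.172302 + 0.016638 = 0.228372
Of this, 0.026178 comes from 0.009540 + 0.016638 (the genuine card theft=true cases).
P(genuine card theft | fraud alert) = 0.026178 / 0.228372 ≈ 0.115

P(genuine card theft | fraud alert) ≈ 0.115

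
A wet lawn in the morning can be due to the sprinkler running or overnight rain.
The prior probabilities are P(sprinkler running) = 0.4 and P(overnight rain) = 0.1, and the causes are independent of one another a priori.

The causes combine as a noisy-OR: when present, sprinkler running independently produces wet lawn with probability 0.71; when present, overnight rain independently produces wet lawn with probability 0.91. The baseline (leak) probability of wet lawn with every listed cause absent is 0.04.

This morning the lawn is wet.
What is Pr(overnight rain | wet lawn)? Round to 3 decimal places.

Pr(overnight rain | wet lawn) ≈ 0.250

Under noisy-OR, P(wet lawn | causes) = 1 − (1−0.04)·∏(1−qᵢ) over the active causes.
Sum P(wet lawn|·) weighted by the priors over the 4 (sprinkler running, overnight rain) configurations:
  P(wet lawn) = 0.04×0.6×0.9 + 0.9136×0.6×0.1 + 0.7216×0.4×0.9 + 0.974944×0.4×0.1
        = 0.021600 + 0.054816 + 0.259776 + 0.038998 = 0.375190
Configurations with overnight rain contribute 0.093814, so
  P(overnight rain | wet lawn) = 0.093814 / 0.375190 ≈ 0.250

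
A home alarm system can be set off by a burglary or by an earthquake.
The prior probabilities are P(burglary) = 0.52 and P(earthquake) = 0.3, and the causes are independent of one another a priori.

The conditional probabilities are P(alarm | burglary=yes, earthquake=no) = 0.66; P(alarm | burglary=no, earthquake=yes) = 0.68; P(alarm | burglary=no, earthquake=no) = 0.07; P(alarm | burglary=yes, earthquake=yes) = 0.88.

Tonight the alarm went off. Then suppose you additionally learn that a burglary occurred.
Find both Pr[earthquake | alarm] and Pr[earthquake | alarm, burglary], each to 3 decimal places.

Pr[earthquake | alarm] ≈ 0.471; Pr[earthquake | alarm, burglary] ≈ 0.364

P(alarm) = 0.07·0.48·0.7 + 0.68·0.48·0.3 + 0.66·0.52·0.7 + 0.88·0.52·0.3 = 0.023520 + 0.097920 + 0.240240 + 0.137280 = 0.498960
Restricting to configurations with earthquake present: 0.097920 + 0.137280 = 0.235200.
P(earthquake | alarm) = 0.235200 / 0.498960 ≈ 0.471

Now condition on the additional information:
Weight on earthquake=true, given the evidence: 0.88*0.3 = 0.264000
The normalizing constant is 0.66*0.7 + 0.88*0.3 = 0.726000
Posterior = 0.264000 / 0.726000 ≈ 0.364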